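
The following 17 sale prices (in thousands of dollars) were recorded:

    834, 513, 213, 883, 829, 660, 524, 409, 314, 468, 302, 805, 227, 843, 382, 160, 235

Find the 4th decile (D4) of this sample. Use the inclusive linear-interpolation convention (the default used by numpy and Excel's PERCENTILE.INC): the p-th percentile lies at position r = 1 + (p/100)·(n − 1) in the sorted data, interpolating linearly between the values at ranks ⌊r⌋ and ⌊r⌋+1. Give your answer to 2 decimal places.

Sorted: 160, 213, 227, 235, 302, 314, 382, 409, 468, 513, 524, 660, 805, 829, 834, 843, 883.
n = 17.
r = 1 + (40/100)·(17 − 1) = 1 + 6.4 = 7.4.
Rank 7 is 382 and rank 8 is 409.
Interpolate: 382 + 0.4·(409 − 382) = 382 + 0.4·27 = 392.8.

392.80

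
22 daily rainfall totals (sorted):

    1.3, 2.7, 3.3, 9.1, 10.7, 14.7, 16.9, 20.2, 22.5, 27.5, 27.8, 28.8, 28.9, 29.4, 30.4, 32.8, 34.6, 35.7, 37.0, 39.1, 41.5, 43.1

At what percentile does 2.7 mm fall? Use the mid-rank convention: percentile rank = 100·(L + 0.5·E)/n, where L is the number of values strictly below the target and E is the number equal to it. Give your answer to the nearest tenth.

6.8

Count below 2.7: L = 1; count equal: E = 1; n = 22.
Percentile rank = 100·(1 + 0.5·1)/22 = 100·1.5/22 = 6.818.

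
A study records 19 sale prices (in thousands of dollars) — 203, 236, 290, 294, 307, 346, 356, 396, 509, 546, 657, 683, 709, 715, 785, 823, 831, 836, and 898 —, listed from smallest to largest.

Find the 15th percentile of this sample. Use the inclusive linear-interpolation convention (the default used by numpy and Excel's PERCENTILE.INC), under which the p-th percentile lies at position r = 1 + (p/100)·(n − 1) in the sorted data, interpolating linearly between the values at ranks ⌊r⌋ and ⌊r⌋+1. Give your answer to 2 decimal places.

292.80

n = 19.
r = 1 + (15/100)·(19 − 1) = 1 + 2.7 = 3.7.
Rank 3 is 290 and rank 4 is 294.
Interpolate: 290 + 0.7·(294 − 290) = 290 + 0.7·4 = 292.8.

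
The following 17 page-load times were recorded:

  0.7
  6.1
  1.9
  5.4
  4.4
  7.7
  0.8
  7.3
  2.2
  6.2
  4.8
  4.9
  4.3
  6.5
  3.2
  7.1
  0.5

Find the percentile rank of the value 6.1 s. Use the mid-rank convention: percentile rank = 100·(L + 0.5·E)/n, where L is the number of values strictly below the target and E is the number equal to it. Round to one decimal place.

67.6

Sorted: 0.5, 0.7, 0.8, 1.9, 2.2, 3.2, 4.3, 4.4, 4.8, 4.9, 5.4, 6.1, 6.2, 6.5, 7.1, 7.3, 7.7.
Count below 6.1: L = 11; count equal: E = 1; n = 17.
Percentile rank = 100·(11 + 0.5·1)/17 = 100·11.5/17 = 67.65.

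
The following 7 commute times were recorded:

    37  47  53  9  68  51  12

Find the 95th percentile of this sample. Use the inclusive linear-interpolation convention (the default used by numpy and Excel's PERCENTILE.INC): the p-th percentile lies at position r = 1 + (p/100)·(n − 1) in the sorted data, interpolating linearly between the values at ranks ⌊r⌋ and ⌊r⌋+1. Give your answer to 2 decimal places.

Sorted: 9, 12, 37, 47, 51, 53, 68.
n = 7.
r = 1 + (95/100)·(7 − 1) = 1 + 5.7 = 6.7.
Rank 6 is 53 and rank 7 is 68.
Interpolate: 53 + 0.7·(68 − 53) = 53 + 0.7·15 = 63.5.

63.50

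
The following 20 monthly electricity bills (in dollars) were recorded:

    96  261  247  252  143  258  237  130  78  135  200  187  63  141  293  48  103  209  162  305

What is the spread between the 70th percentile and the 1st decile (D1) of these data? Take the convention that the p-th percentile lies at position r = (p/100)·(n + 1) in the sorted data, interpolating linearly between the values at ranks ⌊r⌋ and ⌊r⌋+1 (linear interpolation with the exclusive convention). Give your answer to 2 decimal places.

Sorted: 48, 63, 78, 96, 103, 130, 135, 141, 143, 162, 187, 200, 209, 237, 247, 252, 258, 261, 293, 305.
n = 20.
P10: r = 2.1; ranks 2–3 are 63, 78; interpolating gives 64.5.
P70: r = 14.7; ranks 14–15 are 237, 247; interpolating gives 244.
Difference: 244 − 64.5 = 179.5.

179.50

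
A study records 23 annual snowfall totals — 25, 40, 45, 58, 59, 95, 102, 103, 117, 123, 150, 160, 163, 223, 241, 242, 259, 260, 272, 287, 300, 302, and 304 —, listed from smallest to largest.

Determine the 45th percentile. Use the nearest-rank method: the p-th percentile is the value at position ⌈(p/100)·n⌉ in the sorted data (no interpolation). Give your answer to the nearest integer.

n = 23.
Position = ⌈45/100 · 23⌉ = ⌈10.35⌉ = 11.
The value at rank 11 is 150.

150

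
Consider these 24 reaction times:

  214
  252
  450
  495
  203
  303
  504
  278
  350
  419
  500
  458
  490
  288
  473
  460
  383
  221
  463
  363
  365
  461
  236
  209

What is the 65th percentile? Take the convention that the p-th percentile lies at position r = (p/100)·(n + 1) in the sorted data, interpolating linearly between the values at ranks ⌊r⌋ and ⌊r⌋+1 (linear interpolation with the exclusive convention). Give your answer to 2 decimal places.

Sorted: 203, 209, 214, 221, 236, 252, 278, 288, 303, 350, 363, 365, 383, 419, 450, 458, 460, 461, 463, 473, 490, 495, 500, 504.
n = 24.
r = (65/100)·(24 + 1) = 16.25.
Rank 16 is 458 and rank 17 is 460.
Interpolate: 458 + 0.25·(460 − 458) = 458 + 0.25·2 = 458.5.

458.50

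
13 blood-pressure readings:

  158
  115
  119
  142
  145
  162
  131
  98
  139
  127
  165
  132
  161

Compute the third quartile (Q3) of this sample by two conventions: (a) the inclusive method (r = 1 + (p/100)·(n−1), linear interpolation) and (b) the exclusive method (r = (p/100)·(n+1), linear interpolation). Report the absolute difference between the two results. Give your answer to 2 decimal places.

Sorted: 98, 115, 119, 127, 131, 132, 139, 142, 145, 158, 161, 162, 165.
n = 13.
(a) r = 10 → value at rank 10 = 158.
(b) r = 10.5; between ranks 10 (158) and 11 (161): 159.5.
|158 − 159.5| = 1.5.

1.50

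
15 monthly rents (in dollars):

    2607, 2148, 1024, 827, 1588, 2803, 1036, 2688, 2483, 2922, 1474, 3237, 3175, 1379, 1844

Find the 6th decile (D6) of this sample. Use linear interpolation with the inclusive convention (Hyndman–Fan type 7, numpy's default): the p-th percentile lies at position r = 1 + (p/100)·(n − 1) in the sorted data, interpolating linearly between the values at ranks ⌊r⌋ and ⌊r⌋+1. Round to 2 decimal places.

2532.60

Sorted: 827, 1024, 1036, 1379, 1474, 1588, 1844, 2148, 2483, 2607, 2688, 2803, 2922, 3175, 3237.
n = 15.
r = 1 + (60/100)·(15 − 1) = 1 + 8.4 = 9.4.
Rank 9 is 2483 and rank 10 is 2607.
Interpolate: 2483 + 0.4·(2607 − 2483) = 2483 + 0.4·124 = 2532.6.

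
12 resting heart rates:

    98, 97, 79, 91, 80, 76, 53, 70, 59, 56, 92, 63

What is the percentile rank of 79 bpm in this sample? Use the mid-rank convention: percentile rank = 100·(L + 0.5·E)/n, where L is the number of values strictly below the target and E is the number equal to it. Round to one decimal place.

54.2

Sorted: 53, 56, 59, 63, 70, 76, 79, 80, 91, 92, 97, 98.
Count below 79: L = 6; count equal: E = 1; n = 12.
Percentile rank = 100·(6 + 0.5·1)/12 = 100·6.5/12 = 54.17.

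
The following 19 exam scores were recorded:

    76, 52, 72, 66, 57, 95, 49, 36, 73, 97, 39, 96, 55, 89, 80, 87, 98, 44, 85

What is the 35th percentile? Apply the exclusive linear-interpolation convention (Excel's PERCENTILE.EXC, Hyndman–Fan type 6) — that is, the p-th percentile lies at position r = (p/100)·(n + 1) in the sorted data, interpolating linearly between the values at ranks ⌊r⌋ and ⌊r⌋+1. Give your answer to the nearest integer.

Sorted: 36, 39, 44, 49, 52, 55, 57, 66, 72, 73, 76, 80, 85, 87, 89, 95, 96, 97, 98.
n = 19.
r = (35/100)·(19 + 1) = 7.
r is an integer, so P35 is the value at rank 7: 57.

57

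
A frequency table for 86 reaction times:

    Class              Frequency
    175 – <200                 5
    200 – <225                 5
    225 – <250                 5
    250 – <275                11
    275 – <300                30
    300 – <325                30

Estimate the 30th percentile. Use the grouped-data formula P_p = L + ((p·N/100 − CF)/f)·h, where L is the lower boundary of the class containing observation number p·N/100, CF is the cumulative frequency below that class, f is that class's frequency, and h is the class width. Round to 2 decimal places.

N = 86; target position k = 30/100 · 86 = 25.8.
Cumulative frequencies: 5, 10, 15, 26, 56, 86.
Observation 25.8 falls in the class 250 – <275.
L = 250, CF = 15, f = 11, h = 25.
P30 = 250 + ((25.8 − 15)/11)·25 = 250 + 24.5455 = 274.545.

274.55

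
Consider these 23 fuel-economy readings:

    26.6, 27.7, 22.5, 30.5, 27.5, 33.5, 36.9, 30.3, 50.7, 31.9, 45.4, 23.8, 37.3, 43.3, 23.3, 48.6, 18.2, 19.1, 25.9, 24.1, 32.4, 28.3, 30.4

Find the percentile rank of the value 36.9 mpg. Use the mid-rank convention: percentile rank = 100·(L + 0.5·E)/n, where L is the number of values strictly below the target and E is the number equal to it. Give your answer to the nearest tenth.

Sorted: 18.2, 19.1, 22.5, 23.3, 23.8, 24.1, 25.9, 26.6, 27.5, 27.7, 28.3, 30.3, 30.4, 30.5, 31.9, 32.4, 33.5, 36.9, 37.3, 43.3, 45.4, 48.6, 50.7.
Count below 36.9: L = 17; count equal: E = 1; n = 23.
Percentile rank = 100·(17 + 0.5·1)/23 = 100·17.5/23 = 76.09.

76.1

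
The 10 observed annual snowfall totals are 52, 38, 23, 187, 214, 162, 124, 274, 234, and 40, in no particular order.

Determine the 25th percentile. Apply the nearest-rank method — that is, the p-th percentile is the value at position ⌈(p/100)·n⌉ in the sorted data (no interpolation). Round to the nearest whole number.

Sorted: 23, 38, 40, 52, 124, 162, 187, 214, 234, 274.
n = 10.
Position = ⌈25/100 · 10⌉ = ⌈2.5⌉ = 3.
The value at rank 3 is 40.

40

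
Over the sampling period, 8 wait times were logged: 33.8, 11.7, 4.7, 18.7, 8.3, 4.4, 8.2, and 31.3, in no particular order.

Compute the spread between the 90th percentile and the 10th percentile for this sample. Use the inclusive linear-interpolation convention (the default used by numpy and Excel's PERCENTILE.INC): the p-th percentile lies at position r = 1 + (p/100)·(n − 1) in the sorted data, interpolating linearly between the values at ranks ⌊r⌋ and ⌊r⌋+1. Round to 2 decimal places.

Sorted: 4.4, 4.7, 8.2, 8.3, 11.7, 18.7, 31.3, 33.8.
n = 8.
P10: r = 1.7; ranks 1–2 are 4.4, 4.7; interpolating gives 4.61.
P90: r = 7.3; ranks 7–8 are 31.3, 33.8; interpolating gives 32.05.
Difference: 32.05 − 4.61 = 27.44.

27.44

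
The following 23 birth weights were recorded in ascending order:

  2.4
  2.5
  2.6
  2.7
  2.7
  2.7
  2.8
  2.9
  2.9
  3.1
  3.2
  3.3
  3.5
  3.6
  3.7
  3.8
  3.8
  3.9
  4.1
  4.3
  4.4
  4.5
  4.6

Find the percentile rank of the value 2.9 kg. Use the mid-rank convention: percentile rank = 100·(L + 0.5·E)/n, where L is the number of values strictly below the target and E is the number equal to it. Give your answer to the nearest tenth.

Count below 2.9: L = 7; count equal: E = 2; n = 23.
Percentile rank = 100·(7 + 0.5·2)/23 = 100·8/23 = 34.78.

34.8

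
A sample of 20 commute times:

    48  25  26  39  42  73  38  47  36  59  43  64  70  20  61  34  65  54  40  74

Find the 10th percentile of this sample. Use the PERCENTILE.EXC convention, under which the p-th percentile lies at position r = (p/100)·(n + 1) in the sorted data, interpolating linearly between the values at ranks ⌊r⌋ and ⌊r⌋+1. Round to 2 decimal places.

Sorted: 20, 25, 26, 34, 36, 38, 39, 40, 42, 43, 47, 48, 54, 59, 61, 64, 65, 70, 73, 74.
n = 20.
r = (10/100)·(20 + 1) = 2.1.
Rank 2 is 25 and rank 3 is 26.
Interpolate: 25 + 0.1·(26 − 25) = 25 + 0.1·1 = 25.1.

25.10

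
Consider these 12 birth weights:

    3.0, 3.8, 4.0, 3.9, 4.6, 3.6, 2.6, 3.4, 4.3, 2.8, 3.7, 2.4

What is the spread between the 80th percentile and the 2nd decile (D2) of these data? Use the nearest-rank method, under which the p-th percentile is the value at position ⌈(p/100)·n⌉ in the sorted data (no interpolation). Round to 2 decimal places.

1.20

Sorted: 2.4, 2.6, 2.8, 3.0, 3.4, 3.6, 3.7, 3.8, 3.9, 4.0, 4.3, 4.6.
n = 12.
P20: rank ⌈20/100·12⌉ = 3 → 2.8.
P80: rank ⌈80/100·12⌉ = 10 → 4.
Difference: 4 − 2.8 = 1.2.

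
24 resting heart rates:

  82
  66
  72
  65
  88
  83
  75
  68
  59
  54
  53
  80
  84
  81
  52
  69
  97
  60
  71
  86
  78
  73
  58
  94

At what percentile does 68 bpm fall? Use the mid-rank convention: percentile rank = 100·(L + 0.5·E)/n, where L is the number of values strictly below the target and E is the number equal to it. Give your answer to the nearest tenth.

Sorted: 52, 53, 54, 58, 59, 60, 65, 66, 68, 69, 71, 72, 73, 75, 78, 80, 81, 82, 83, 84, 86, 88, 94, 97.
Count below 68: L = 8; count equal: E = 1; n = 24.
Percentile rank = 100·(8 + 0.5·1)/24 = 100·8.5/24 = 35.42.

35.4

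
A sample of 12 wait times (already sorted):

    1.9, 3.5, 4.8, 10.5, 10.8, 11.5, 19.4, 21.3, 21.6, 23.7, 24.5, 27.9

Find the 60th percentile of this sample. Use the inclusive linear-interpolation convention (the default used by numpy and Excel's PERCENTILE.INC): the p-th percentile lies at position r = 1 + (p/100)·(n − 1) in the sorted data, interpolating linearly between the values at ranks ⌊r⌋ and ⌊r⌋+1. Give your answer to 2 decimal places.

20.54

n = 12.
r = 1 + (60/100)·(12 − 1) = 1 + 6.6 = 7.6.
Rank 7 is 19.4 and rank 8 is 21.3.
Interpolate: 19.4 + 0.6·(21.3 − 19.4) = 19.4 + 0.6·1.9 = 20.54.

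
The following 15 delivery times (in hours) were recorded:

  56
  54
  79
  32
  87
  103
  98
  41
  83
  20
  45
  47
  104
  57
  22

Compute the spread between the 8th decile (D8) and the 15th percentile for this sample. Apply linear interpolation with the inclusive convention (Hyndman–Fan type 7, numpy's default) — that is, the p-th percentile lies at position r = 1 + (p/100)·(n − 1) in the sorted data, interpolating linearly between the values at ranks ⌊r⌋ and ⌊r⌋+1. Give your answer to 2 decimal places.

56.30

Sorted: 20, 22, 32, 41, 45, 47, 54, 56, 57, 79, 83, 87, 98, 103, 104.
n = 15.
P15: r = 3.1; ranks 3–4 are 32, 41; interpolating gives 32.9.
P80: r = 12.2; ranks 12–13 are 87, 98; interpolating gives 89.2.
Difference: 89.2 − 32.9 = 56.3.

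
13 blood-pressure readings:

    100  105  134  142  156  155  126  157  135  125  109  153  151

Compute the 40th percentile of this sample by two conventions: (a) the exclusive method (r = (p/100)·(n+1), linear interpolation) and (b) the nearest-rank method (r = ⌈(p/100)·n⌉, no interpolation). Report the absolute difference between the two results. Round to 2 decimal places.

3.20

Sorted: 100, 105, 109, 125, 126, 134, 135, 142, 151, 153, 155, 156, 157.
n = 13.
(a) r = 5.6; between ranks 5 (126) and 6 (134): 130.8.
(b) the nearest-rank method: rank 6 → 134.
|130.8 − 134| = 3.2.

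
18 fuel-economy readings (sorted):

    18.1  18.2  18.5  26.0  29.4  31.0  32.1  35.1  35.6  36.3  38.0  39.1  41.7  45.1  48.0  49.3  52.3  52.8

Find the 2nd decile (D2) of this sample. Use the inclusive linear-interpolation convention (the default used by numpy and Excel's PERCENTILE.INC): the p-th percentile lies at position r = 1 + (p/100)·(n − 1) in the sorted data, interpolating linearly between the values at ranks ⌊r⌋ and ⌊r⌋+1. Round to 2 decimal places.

27.36

n = 18.
r = 1 + (20/100)·(18 − 1) = 1 + 3.4 = 4.4.
Rank 4 is 26.0 and rank 5 is 29.4.
Interpolate: 26.0 + 0.4·(29.4 − 26.0) = 26.0 + 0.4·3.4 = 27.36.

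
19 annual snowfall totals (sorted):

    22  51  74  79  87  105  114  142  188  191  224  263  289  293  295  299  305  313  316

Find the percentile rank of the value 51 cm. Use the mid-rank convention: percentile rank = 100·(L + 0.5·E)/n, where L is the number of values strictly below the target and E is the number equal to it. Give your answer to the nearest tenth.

Count below 51: L = 1; count equal: E = 1; n = 19.
Percentile rank = 100·(1 + 0.5·1)/19 = 100·1.5/19 = 7.895.

7.9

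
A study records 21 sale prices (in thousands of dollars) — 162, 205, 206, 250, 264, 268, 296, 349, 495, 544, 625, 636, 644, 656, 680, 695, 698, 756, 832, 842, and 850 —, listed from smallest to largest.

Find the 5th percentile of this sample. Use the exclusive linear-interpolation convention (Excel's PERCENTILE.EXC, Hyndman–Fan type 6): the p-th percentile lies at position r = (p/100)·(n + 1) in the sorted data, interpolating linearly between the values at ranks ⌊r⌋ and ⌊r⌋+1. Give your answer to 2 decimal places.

n = 21.
r = (5/100)·(21 + 1) = 1.1.
Rank 1 is 162 and rank 2 is 205.
Interpolate: 162 + 0.1·(205 − 162) = 162 + 0.1·43 = 166.3.

166.30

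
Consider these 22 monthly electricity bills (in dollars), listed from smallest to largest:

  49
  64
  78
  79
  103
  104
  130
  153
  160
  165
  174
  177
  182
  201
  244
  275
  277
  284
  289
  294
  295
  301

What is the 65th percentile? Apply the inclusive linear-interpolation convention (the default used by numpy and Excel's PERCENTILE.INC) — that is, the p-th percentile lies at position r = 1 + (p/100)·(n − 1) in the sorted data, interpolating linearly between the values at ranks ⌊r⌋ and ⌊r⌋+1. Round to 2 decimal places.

n = 22.
r = 1 + (65/100)·(22 − 1) = 1 + 13.65 = 14.65.
Rank 14 is 201 and rank 15 is 244.
Interpolate: 201 + 0.65·(244 − 201) = 201 + 0.65·43 = 228.95.

228.95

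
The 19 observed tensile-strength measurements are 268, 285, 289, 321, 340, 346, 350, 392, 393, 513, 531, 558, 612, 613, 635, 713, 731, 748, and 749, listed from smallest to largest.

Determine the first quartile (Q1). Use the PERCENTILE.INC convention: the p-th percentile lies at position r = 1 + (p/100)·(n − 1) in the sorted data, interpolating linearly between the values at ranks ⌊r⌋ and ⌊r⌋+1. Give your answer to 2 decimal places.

343.00

n = 19.
r = 1 + (25/100)·(19 − 1) = 1 + 4.5 = 5.5.
Rank 5 is 340 and rank 6 is 346.
Interpolate: 340 + 0.5·(346 − 340) = 340 + 0.5·6 = 343.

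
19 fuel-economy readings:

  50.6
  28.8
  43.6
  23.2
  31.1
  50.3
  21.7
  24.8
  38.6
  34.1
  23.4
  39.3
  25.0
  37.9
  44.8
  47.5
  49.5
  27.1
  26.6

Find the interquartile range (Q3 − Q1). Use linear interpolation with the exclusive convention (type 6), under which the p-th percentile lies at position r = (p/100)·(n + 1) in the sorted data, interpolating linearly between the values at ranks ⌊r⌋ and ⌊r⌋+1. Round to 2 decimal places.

Sorted: 21.7, 23.2, 23.4, 24.8, 25.0, 26.6, 27.1, 28.8, 31.1, 34.1, 37.9, 38.6, 39.3, 43.6, 44.8, 47.5, 49.5, 50.3, 50.6.
n = 19.
P25: r = 5 (integer) → 25.
P75: r = 15 (integer) → 44.8.
Difference: 44.8 − 25 = 19.8.

19.80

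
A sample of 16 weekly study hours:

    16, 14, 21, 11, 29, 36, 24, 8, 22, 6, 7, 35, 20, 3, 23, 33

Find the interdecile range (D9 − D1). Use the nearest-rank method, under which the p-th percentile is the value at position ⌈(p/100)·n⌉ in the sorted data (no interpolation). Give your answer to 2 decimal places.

29.00

Sorted: 3, 6, 7, 8, 11, 14, 16, 20, 21, 22, 23, 24, 29, 33, 35, 36.
n = 16.
P10: rank ⌈10/100·16⌉ = 2 → 6.
P90: rank ⌈90/100·16⌉ = 15 → 35.
Difference: 35 − 6 = 29.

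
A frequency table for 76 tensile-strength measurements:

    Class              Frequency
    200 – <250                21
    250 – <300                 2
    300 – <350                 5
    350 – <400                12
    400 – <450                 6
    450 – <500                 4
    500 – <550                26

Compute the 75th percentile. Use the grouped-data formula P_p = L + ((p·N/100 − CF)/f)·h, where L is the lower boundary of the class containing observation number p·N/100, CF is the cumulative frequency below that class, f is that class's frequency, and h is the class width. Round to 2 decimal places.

513.46

N = 76; target position k = 75/100 · 76 = 57.
Cumulative frequencies: 21, 23, 28, 40, 46, 50, 76.
Observation 57 falls in the class 500 – <550.
L = 500, CF = 50, f = 26, h = 50.
P75 = 500 + ((57 − 50)/26)·50 = 500 + 13.4615 = 513.462.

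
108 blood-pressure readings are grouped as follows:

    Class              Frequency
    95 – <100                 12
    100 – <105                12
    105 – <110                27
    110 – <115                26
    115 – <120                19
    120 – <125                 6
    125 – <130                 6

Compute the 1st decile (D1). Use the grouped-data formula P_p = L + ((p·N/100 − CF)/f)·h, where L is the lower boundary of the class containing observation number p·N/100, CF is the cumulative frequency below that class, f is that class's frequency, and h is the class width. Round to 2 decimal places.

N = 108; target position k = 10/100 · 108 = 10.8.
Cumulative frequencies: 12, 24, 51, 77, 96, 102, 108.
Observation 10.8 falls in the class 95 – <100.
L = 95, CF = 0, f = 12, h = 5.
P10 = 95 + ((10.8 − 0)/12)·5 = 95 + 4.5 = 99.5.

99.50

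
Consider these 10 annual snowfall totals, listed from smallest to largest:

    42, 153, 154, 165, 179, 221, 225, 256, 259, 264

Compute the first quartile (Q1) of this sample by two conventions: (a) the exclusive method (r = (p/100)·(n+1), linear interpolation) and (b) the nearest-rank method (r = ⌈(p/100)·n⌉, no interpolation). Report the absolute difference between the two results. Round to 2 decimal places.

n = 10.
(a) r = 2.75; between ranks 2 (153) and 3 (154): 153.75.
(b) the nearest-rank method: rank 3 → 154.
|153.75 − 154| = 0.25.

0.25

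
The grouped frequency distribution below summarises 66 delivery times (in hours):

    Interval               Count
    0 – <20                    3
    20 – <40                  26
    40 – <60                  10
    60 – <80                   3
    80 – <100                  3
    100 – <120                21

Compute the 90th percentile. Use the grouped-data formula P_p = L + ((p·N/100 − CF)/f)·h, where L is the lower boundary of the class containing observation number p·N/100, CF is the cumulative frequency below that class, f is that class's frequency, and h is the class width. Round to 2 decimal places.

113.71

N = 66; target position k = 90/100 · 66 = 59.4.
Cumulative frequencies: 3, 29, 39, 42, 45, 66.
Observation 59.4 falls in the class 100 – <120.
L = 100, CF = 45, f = 21, h = 20.
P90 = 100 + ((59.4 − 45)/21)·20 = 100 + 13.7143 = 113.714.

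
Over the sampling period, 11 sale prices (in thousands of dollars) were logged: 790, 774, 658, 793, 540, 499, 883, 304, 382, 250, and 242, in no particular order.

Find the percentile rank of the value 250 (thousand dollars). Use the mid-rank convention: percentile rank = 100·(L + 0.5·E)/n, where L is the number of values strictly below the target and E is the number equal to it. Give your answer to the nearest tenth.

13.6

Sorted: 242, 250, 304, 382, 499, 540, 658, 774, 790, 793, 883.
Count below 250: L = 1; count equal: E = 1; n = 11.
Percentile rank = 100·(1 + 0.5·1)/11 = 100·1.5/11 = 13.64.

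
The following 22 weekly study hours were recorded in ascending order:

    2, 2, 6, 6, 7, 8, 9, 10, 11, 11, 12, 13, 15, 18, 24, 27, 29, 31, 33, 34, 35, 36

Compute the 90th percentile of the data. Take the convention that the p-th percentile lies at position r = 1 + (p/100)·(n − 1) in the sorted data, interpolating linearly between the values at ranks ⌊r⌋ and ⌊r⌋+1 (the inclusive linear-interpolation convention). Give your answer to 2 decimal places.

n = 22.
r = 1 + (90/100)·(22 − 1) = 1 + 18.9 = 19.9.
Rank 19 is 33 and rank 20 is 34.
Interpolate: 33 + 0.9·(34 − 33) = 33 + 0.9·1 = 33.9.

33.90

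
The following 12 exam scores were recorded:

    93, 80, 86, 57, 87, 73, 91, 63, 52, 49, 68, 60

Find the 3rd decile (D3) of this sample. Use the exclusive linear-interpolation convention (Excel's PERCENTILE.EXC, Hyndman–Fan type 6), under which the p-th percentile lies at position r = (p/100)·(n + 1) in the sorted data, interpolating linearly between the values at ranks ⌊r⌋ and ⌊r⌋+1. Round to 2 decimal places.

59.70

Sorted: 49, 52, 57, 60, 63, 68, 73, 80, 86, 87, 91, 93.
n = 12.
r = (30/100)·(12 + 1) = 3.9.
Rank 3 is 57 and rank 4 is 60.
Interpolate: 57 + 0.9·(60 − 57) = 57 + 0.9·3 = 59.7.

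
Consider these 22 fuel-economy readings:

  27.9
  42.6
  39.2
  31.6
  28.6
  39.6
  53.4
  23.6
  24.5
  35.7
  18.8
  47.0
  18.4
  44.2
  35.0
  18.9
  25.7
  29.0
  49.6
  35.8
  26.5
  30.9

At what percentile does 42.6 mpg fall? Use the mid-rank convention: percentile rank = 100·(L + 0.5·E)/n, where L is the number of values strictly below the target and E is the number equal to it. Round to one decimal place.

79.5

Sorted: 18.4, 18.8, 18.9, 23.6, 24.5, 25.7, 26.5, 27.9, 28.6, 29.0, 30.9, 31.6, 35.0, 35.7, 35.8, 39.2, 39.6, 42.6, 44.2, 47.0, 49.6, 53.4.
Count below 42.6: L = 17; count equal: E = 1; n = 22.
Percentile rank = 100·(17 + 0.5·1)/22 = 100·17.5/22 = 79.55.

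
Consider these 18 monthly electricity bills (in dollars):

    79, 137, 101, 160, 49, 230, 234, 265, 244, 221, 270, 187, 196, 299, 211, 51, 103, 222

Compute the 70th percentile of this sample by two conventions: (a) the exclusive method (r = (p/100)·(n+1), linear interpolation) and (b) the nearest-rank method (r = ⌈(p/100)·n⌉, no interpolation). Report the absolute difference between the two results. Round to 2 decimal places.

Sorted: 49, 51, 79, 101, 103, 137, 160, 187, 196, 211, 221, 222, 230, 234, 244, 265, 270, 299.
n = 18.
(a) r = 13.3; between ranks 13 (230) and 14 (234): 231.2.
(b) the nearest-rank method: rank 13 → 230.
|231.2 − 230| = 1.2.

1.20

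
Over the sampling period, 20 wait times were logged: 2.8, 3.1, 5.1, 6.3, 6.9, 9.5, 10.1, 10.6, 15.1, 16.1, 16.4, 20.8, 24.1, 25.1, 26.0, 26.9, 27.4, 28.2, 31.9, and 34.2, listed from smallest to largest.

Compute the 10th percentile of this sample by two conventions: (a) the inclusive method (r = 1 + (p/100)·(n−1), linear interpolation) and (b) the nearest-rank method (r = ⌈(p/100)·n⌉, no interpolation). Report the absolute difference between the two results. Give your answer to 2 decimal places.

n = 20.
(a) r = 2.9; between ranks 2 (3.1) and 3 (5.1): 4.9.
(b) the nearest-rank method: rank 2 → 3.1.
|4.9 − 3.1| = 1.8.

1.80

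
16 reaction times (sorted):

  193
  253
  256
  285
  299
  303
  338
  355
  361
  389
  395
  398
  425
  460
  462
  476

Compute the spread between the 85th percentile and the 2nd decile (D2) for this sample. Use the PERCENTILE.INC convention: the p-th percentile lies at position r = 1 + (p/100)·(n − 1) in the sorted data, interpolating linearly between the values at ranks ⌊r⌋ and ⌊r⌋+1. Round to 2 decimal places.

n = 16.
P20: r = 4 (integer) → 285.
P85: r = 13.75; ranks 13–14 are 425, 460; interpolating gives 451.25.
Difference: 451.25 − 285 = 166.25.

166.25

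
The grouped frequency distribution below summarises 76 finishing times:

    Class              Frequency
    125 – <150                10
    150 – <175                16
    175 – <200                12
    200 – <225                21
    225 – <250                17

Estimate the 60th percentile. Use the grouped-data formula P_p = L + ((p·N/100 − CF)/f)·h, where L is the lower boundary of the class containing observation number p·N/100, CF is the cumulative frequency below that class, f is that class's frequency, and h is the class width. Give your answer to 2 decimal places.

209.05

N = 76; target position k = 60/100 · 76 = 45.6.
Cumulative frequencies: 10, 26, 38, 59, 76.
Observation 45.6 falls in the class 200 – <225.
L = 200, CF = 38, f = 21, h = 25.
P60 = 200 + ((45.6 − 38)/21)·25 = 200 + 9.04762 = 209.048.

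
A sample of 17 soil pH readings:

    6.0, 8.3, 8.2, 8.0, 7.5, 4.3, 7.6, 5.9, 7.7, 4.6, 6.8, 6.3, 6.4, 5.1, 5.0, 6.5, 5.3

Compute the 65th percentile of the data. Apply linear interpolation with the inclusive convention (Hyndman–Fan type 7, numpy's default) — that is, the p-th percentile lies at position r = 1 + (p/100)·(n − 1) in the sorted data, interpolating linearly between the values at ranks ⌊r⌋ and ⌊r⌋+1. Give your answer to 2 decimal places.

Sorted: 4.3, 4.6, 5.0, 5.1, 5.3, 5.9, 6.0, 6.3, 6.4, 6.5, 6.8, 7.5, 7.6, 7.7, 8.0, 8.2, 8.3.
n = 17.
r = 1 + (65/100)·(17 − 1) = 1 + 10.4 = 11.4.
Rank 11 is 6.8 and rank 12 is 7.5.
Interpolate: 6.8 + 0.4·(7.5 − 6.8) = 6.8 + 0.4·0.7 = 7.08.

7.08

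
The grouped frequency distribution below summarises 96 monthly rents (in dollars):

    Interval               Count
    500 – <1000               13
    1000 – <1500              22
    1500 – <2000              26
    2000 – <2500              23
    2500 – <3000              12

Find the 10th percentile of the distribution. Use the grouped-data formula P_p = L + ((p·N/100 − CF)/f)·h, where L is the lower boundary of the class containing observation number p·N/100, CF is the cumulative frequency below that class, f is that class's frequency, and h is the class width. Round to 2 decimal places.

N = 96; target position k = 10/100 · 96 = 9.6.
Cumulative frequencies: 13, 35, 61, 84, 96.
Observation 9.6 falls in the class 500 – <1000.
L = 500, CF = 0, f = 13, h = 500.
P10 = 500 + ((9.6 − 0)/13)·500 = 500 + 369.231 = 869.231.

869.23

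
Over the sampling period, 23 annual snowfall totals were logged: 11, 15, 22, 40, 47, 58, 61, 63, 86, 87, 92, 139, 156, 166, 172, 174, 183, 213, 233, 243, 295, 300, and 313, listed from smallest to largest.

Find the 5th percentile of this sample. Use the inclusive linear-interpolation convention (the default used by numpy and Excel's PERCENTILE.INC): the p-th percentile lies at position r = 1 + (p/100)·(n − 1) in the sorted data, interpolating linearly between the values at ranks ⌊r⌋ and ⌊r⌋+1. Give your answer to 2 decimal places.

15.70

n = 23.
r = 1 + (5/100)·(23 − 1) = 1 + 1.1 = 2.1.
Rank 2 is 15 and rank 3 is 22.
Interpolate: 15 + 0.1·(22 − 15) = 15 + 0.1·7 = 15.7.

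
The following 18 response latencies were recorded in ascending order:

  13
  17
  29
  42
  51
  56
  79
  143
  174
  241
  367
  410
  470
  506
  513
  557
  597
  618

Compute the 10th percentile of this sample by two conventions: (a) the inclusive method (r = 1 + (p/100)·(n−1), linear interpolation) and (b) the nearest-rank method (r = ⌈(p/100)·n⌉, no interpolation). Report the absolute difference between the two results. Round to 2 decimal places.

n = 18.
(a) r = 2.7; between ranks 2 (17) and 3 (29): 25.4.
(b) the nearest-rank method: rank 2 → 17.
|25.4 − 17| = 8.4.

8.40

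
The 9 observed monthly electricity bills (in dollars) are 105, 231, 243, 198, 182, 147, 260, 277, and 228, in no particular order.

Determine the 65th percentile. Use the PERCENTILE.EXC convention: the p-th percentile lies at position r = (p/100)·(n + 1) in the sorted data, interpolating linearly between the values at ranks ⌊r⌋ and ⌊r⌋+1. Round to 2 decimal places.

237.00

Sorted: 105, 147, 182, 198, 228, 231, 243, 260, 277.
n = 9.
r = (65/100)·(9 + 1) = 6.5.
Rank 6 is 231 and rank 7 is 243.
Interpolate: 231 + 0.5·(243 − 231) = 231 + 0.5·12 = 237.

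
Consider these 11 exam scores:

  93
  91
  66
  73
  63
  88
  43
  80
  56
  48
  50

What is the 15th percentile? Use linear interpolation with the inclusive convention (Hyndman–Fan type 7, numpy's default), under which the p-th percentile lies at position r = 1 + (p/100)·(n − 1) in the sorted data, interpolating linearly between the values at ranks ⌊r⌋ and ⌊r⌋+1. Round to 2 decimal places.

Sorted: 43, 48, 50, 56, 63, 66, 73, 80, 88, 91, 93.
n = 11.
r = 1 + (15/100)·(11 − 1) = 1 + 1.5 = 2.5.
Rank 2 is 48 and rank 3 is 50.
Interpolate: 48 + 0.5·(50 − 48) = 48 + 0.5·2 = 49.

49.00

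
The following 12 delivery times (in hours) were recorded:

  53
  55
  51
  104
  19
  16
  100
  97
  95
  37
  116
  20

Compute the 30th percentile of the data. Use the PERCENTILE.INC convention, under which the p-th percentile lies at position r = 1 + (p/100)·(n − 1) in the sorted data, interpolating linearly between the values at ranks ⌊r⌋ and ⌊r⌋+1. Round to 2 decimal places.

41.20

Sorted: 16, 19, 20, 37, 51, 53, 55, 95, 97, 100, 104, 116.
n = 12.
r = 1 + (30/100)·(12 − 1) = 1 + 3.3 = 4.3.
Rank 4 is 37 and rank 5 is 51.
Interpolate: 37 + 0.3·(51 − 37) = 37 + 0.3·14 = 41.2.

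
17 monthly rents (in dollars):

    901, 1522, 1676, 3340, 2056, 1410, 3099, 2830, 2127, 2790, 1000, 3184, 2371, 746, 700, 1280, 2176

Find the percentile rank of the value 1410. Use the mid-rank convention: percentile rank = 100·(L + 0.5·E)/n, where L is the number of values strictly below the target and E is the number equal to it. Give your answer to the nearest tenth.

Sorted: 700, 746, 901, 1000, 1280, 1410, 1522, 1676, 2056, 2127, 2176, 2371, 2790, 2830, 3099, 3184, 3340.
Count below 1410: L = 5; count equal: E = 1; n = 17.
Percentile rank = 100·(5 + 0.5·1)/17 = 100·5.5/17 = 32.35.

32.4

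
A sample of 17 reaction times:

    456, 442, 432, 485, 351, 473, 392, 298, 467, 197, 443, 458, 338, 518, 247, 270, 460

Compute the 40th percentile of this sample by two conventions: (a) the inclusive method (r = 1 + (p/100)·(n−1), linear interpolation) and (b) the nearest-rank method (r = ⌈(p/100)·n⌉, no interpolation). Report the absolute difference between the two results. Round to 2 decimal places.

16.00

Sorted: 197, 247, 270, 298, 338, 351, 392, 432, 442, 443, 456, 458, 460, 467, 473, 485, 518.
n = 17.
(a) r = 7.4; between ranks 7 (392) and 8 (432): 408.
(b) the nearest-rank method: rank 7 → 392.
|408 − 392| = 16.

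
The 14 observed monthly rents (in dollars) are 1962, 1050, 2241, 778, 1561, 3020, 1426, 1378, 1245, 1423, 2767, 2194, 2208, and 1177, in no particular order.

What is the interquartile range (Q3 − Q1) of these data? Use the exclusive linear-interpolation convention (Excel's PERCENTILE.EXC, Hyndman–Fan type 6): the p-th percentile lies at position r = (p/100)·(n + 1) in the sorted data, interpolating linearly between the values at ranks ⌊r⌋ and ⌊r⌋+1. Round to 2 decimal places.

988.25

Sorted: 778, 1050, 1177, 1245, 1378, 1423, 1426, 1561, 1962, 2194, 2208, 2241, 2767, 3020.
n = 14.
P25: r = 3.75; ranks 3–4 are 1177, 1245; interpolating gives 1228.
P75: r = 11.25; ranks 11–12 are 2208, 2241; interpolating gives 2216.25.
Difference: 2216.25 − 1228 = 988.25.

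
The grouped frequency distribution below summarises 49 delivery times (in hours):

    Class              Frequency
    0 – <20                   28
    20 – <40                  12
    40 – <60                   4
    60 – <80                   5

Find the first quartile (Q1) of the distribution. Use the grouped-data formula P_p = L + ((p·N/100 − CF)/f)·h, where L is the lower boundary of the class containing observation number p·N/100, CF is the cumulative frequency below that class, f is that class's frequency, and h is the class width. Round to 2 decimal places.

8.75

N = 49; target position k = 25/100 · 49 = 12.25.
Cumulative frequencies: 28, 40, 44, 49.
Observation 12.25 falls in the class 0 – <20.
L = 0, CF = 0, f = 28, h = 20.
P25 = 0 + ((12.25 − 0)/28)·20 = 0 + 8.75 = 8.75.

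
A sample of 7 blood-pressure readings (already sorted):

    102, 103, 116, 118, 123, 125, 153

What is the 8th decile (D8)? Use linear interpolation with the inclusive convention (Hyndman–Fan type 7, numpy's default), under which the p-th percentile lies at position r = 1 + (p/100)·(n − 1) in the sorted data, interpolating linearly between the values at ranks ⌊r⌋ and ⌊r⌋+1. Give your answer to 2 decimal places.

n = 7.
r = 1 + (80/100)·(7 − 1) = 1 + 4.8 = 5.8.
Rank 5 is 123 and rank 6 is 125.
Interpolate: 123 + 0.8·(125 − 123) = 123 + 0.8·2 = 124.6.

124.60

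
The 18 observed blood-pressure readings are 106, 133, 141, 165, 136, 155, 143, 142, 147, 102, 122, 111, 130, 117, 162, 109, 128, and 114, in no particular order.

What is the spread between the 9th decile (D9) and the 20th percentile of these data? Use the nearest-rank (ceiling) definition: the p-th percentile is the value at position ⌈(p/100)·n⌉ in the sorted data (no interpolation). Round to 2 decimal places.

Sorted: 102, 106, 109, 111, 114, 117, 122, 128, 130, 133, 136, 141, 142, 143, 147, 155, 162, 165.
n = 18.
P20: rank ⌈20/100·18⌉ = 4 → 111.
P90: rank ⌈90/100·18⌉ = 17 → 162.
Difference: 162 − 111 = 51.

51.00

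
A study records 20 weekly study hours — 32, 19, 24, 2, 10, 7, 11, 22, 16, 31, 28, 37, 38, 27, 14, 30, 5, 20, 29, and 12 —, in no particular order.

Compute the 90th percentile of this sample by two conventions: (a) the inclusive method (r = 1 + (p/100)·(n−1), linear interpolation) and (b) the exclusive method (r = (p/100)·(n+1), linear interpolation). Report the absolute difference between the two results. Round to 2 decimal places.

Sorted: 2, 5, 7, 10, 11, 12, 14, 16, 19, 20, 22, 24, 27, 28, 29, 30, 31, 32, 37, 38.
n = 20.
(a) r = 18.1; between ranks 18 (32) and 19 (37): 32.5.
(b) r = 18.9; between ranks 18 (32) and 19 (37): 36.5.
|32.5 − 36.5| = 4.

4.00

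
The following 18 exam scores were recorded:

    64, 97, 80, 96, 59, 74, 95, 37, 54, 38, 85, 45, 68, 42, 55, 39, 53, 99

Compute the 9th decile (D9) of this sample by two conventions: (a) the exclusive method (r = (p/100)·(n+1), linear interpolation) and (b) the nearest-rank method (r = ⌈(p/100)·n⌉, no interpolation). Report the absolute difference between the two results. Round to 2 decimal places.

Sorted: 37, 38, 39, 42, 45, 53, 54, 55, 59, 64, 68, 74, 80, 85, 95, 96, 97, 99.
n = 18.
(a) r = 17.1; between ranks 17 (97) and 18 (99): 97.2.
(b) the nearest-rank method: rank 17 → 97.
|97.2 − 97| = 0.2.

0.20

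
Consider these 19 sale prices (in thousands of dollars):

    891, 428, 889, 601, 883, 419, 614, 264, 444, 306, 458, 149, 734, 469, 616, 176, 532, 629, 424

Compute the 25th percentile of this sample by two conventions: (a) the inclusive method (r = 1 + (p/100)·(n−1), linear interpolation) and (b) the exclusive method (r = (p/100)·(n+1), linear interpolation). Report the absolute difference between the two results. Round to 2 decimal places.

Sorted: 149, 176, 264, 306, 419, 424, 428, 444, 458, 469, 532, 601, 614, 616, 629, 734, 883, 889, 891.
n = 19.
(a) r = 5.5; between ranks 5 (419) and 6 (424): 421.5.
(b) r = 5 → value at rank 5 = 419.
|421.5 − 419| = 2.5.

2.50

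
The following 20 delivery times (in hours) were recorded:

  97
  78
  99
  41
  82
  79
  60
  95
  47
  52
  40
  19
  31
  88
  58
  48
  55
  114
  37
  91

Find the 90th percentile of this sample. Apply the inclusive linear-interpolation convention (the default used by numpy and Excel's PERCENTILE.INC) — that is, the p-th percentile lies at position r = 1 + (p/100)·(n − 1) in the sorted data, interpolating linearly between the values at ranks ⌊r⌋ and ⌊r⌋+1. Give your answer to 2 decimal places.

97.20

Sorted: 19, 31, 37, 40, 41, 47, 48, 52, 55, 58, 60, 78, 79, 82, 88, 91, 95, 97, 99, 114.
n = 20.
r = 1 + (90/100)·(20 − 1) = 1 + 17.1 = 18.1.
Rank 18 is 97 and rank 19 is 99.
Interpolate: 97 + 0.1·(99 − 97) = 97 + 0.1·2 = 97.2.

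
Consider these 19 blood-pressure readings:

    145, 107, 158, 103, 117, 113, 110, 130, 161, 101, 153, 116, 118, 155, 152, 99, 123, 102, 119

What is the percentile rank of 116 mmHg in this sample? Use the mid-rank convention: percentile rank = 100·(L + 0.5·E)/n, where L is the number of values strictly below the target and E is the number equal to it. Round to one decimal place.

Sorted: 99, 101, 102, 103, 107, 110, 113, 116, 117, 118, 119, 123, 130, 145, 152, 153, 155, 158, 161.
Count below 116: L = 7; count equal: E = 1; n = 19.
Percentile rank = 100·(7 + 0.5·1)/19 = 100·7.5/19 = 39.47.

39.5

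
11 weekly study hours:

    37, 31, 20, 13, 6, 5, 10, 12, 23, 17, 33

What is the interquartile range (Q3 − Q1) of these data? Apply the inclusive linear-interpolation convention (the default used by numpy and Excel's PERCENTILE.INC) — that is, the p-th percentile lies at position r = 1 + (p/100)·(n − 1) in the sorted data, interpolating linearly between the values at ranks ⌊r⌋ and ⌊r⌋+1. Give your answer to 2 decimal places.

Sorted: 5, 6, 10, 12, 13, 17, 20, 23, 31, 33, 37.
n = 11.
P25: r = 3.5; ranks 3–4 are 10, 12; interpolating gives 11.
P75: r = 8.5; ranks 8–9 are 23, 31; interpolating gives 27.
Difference: 27 − 11 = 16.

16.00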